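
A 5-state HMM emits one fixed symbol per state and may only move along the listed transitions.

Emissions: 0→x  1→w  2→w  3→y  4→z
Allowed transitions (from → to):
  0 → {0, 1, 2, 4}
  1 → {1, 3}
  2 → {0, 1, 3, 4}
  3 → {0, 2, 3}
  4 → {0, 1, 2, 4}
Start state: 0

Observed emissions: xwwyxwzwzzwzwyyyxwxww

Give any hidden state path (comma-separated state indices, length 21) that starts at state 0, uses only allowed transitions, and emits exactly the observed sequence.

0,1,1,3,0,2,4,2,4,4,2,4,1,3,3,3,0,2,0,1,1

  0: obs=x cand={0} pick 0 [start]
  1: obs=w cand={1,2} pick 1 [0->1 ok]
  2: obs=w cand={1,2} pick 1 [1->1 ok]
  3: obs=y cand={3} pick 3 [1->3 ok]
  4: obs=x cand={0} pick 0 [3->0 ok]
  5: obs=w cand={1,2} pick 2 [0->2 ok]
  6: obs=z cand={4} pick 4 [2->4 ok]
  7: obs=w cand={1,2} pick 2 [4->2 ok]
  8: obs=z cand={4} pick 4 [2->4 ok]
  9: obs=z cand={4} pick 4 [4->4 ok]
  10: obs=w cand={1,2} pick 2 [4->2 ok]
  11: obs=z cand={4} pick 4 [2->4 ok]
  12: obs=w cand={1,2} pick 1 [4->1 ok]
  13: obs=y cand={3} pick 3 [1->3 ok]
  14: obs=y cand={3} pick 3 [3->3 ok]
  15: obs=y cand={3} pick 3 [3->3 ok]
  16: obs=x cand={0} pick 0 [3->0 ok]
  17: obs=w cand={1,2} pick 2 [0->2 ok]
  18: obs=x cand={0} pick 0 [2->0 ok]
  19: obs=w cand={1,2} pick 1 [0->1 ok]
  20: obs=w cand={1,2} pick 1 [1->1 ok]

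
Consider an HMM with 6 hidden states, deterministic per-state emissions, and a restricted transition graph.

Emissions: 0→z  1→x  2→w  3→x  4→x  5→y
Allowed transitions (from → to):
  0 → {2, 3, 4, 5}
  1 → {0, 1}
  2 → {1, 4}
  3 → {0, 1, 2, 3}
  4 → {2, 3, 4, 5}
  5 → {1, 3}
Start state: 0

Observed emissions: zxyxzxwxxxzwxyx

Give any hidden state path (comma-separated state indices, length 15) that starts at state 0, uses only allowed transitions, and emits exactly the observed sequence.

0,4,5,3,0,4,2,4,3,3,0,2,4,5,3

  pos 0: z in {0}, choose 0; start
  pos 1: x in {1,3,4}, choose 4; 0->4 ok
  pos 2: y in {5}, choose 5; 4->5 ok
  pos 3: x in {1,3,4}, choose 3; 5->3 ok
  pos 4: z in {0}, choose 0; 3->0 ok
  pos 5: x in {1,3,4}, choose 4; 0->4 ok
  pos 6: w in {2}, choose 2; 4->2 ok
  pos 7: x in {1,3,4}, choose 4; 2->4 ok
  pos 8: x in {1,3,4}, choose 3; 4->3 ok
  pos 9: x in {1,3,4}, choose 3; 3->3 ok
  pos 10: z in {0}, choose 0; 3->0 ok
  pos 11: w in {2}, choose 2; 0->2 ok
  pos 12: x in {1,3,4}, choose 4; 2->4 ok
  pos 13: y in {5}, choose 5; 4->5 ok
  pos 14: x in {1,3,4}, choose 3; 5->3 ok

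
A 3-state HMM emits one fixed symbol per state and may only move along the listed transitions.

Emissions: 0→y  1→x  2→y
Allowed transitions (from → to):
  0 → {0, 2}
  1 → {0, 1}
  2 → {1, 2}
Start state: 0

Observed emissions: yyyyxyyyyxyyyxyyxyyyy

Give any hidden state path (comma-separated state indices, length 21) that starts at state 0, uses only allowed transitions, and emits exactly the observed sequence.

  t0 'y' -> {0,2}, take 0 (start)
  t1 'y' -> {0,2}, take 2 (0->2 ok)
  t2 'y' -> {0,2}, take 2 (2->2 ok)
  t3 'y' -> {0,2}, take 2 (2->2 ok)
  t4 'x' -> {1}, take 1 (2->1 ok)
  t5 'y' -> {0,2}, take 0 (1->0 ok)
  t6 'y' -> {0,2}, take 0 (0->0 ok)
  t7 'y' -> {0,2}, take 0 (0->0 ok)
  t8 'y' -> {0,2}, take 2 (0->2 ok)
  t9 'x' -> {1}, take 1 (2->1 ok)
  t10 'y' -> {0,2}, take 0 (1->0 ok)
  t11 'y' -> {0,2}, take 0 (0->0 ok)
  t12 'y' -> {0,2}, take 2 (0->2 ok)
  t13 'x' -> {1}, take 1 (2->1 ok)
  t14 'y' -> {0,2}, take 0 (1->0 ok)
  t15 'y' -> {0,2}, take 2 (0->2 ok)
  t16 'x' -> {1}, take 1 (2->1 ok)
  t17 'y' -> {0,2}, take 0 (1->0 ok)
  t18 'y' -> {0,2}, take 0 (0->0 ok)
  t19 'y' -> {0,2}, take 2 (0->2 ok)
  t20 'y' -> {0,2}, take 2 (2->2 ok)

0,2,2,2,1,0,0,0,2,1,0,0,2,1,0,2,1,0,0,2,2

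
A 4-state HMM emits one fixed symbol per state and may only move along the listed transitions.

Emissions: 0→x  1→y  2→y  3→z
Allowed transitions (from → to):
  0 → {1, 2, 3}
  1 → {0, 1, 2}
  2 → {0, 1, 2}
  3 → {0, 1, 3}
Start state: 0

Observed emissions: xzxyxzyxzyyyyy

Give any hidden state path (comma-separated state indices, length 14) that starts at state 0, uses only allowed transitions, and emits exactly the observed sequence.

0,3,0,1,0,3,1,0,3,1,1,1,1,2

  [0] x  {0}  => 0  start
  [1] z  {3}  => 3  0->3 ok
  [2] x  {0}  => 0  3->0 ok
  [3] y  {1,2}  => 1  0->1 ok
  [4] x  {0}  => 0  1->0 ok
  [5] z  {3}  => 3  0->3 ok
  [6] y  {1,2}  => 1  3->1 ok
  [7] x  {0}  => 0  1->0 ok
  [8] z  {3}  => 3  0->3 ok
  [9] y  {1,2}  => 1  3->1 ok
  [10] y  {1,2}  => 1  1->1 ok
  [11] y  {1,2}  => 1  1->1 ok
  [12] y  {1,2}  => 1  1->1 ok
  [13] y  {1,2}  => 2  1->2 ok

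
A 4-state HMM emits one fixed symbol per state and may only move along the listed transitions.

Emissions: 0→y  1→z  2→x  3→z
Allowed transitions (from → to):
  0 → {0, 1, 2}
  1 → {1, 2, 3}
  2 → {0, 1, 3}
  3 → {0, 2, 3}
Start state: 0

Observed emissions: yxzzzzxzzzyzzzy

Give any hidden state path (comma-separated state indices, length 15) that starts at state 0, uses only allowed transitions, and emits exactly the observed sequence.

0,2,1,1,3,3,2,1,3,3,0,1,1,3,0

  0: obs=y cand={0} pick 0 [start]
  1: obs=x cand={2} pick 2 [0->2 ok]
  2: obs=z cand={1,3} pick 1 [2->1 ok]
  3: obs=z cand={1,3} pick 1 [1->1 ok]
  4: obs=z cand={1,3} pick 3 [1->3 ok]
  5: obs=z cand={1,3} pick 3 [3->3 ok]
  6: obs=x cand={2} pick 2 [3->2 ok]
  7: obs=z cand={1,3} pick 1 [2->1 ok]
  8: obs=z cand={1,3} pick 3 [1->3 ok]
  9: obs=z cand={1,3} pick 3 [3->3 ok]
  10: obs=y cand={0} pick 0 [3->0 ok]
  11: obs=z cand={1,3} pick 1 [0->1 ok]
  12: obs=z cand={1,3} pick 1 [1->1 ok]
  13: obs=z cand={1,3} pick 3 [1->3 ok]
  14: obs=y cand={0} pick 0 [3->0 ok]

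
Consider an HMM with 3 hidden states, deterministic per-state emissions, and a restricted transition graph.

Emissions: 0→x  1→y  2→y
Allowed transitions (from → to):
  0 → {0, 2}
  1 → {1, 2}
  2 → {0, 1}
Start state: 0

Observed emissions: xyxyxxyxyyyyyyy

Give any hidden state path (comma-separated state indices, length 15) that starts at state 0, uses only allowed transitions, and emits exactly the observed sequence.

0,2,0,2,0,0,2,0,2,1,1,1,1,1,2

  [0] x  {0}  => 0  start
  [1] y  {1,2}  => 2  0->2 ok
  [2] x  {0}  => 0  2->0 ok
  [3] y  {1,2}  => 2  0->2 ok
  [4] x  {0}  => 0  2->0 ok
  [5] x  {0}  => 0  0->0 ok
  [6] y  {1,2}  => 2  0->2 ok
  [7] x  {0}  => 0  2->0 ok
  [8] y  {1,2}  => 2  0->2 ok
  [9] y  {1,2}  => 1  2->1 ok
  [10] y  {1,2}  => 1  1->1 ok
  [11] y  {1,2}  => 1  1->1 ok
  [12] y  {1,2}  => 1  1->1 ok
  [13] y  {1,2}  => 1  1->1 ok
  [14] y  {1,2}  => 2  1->2 ok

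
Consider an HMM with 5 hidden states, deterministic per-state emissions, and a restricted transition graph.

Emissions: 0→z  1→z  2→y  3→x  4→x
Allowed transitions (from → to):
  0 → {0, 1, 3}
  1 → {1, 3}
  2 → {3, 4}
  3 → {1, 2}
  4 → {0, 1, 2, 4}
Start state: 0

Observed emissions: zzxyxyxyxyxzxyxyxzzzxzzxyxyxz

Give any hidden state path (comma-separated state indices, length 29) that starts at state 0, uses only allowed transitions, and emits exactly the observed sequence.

0,0,3,2,3,2,4,2,3,2,3,1,3,2,3,2,4,0,1,1,3,1,1,3,2,4,2,4,1

  pos 0: z in {0,1}, choose 0; start
  pos 1: z in {0,1}, choose 0; 0->0 ok
  pos 2: x in {3,4}, choose 3; 0->3 ok
  pos 3: y in {2}, choose 2; 3->2 ok
  pos 4: x in {3,4}, choose 3; 2->3 ok
  pos 5: y in {2}, choose 2; 3->2 ok
  pos 6: x in {3,4}, choose 4; 2->4 ok
  pos 7: y in {2}, choose 2; 4->2 ok
  pos 8: x in {3,4}, choose 3; 2->3 ok
  pos 9: y in {2}, choose 2; 3->2 ok
  pos 10: x in {3,4}, choose 3; 2->3 ok
  pos 11: z in {0,1}, choose 1; 3->1 ok
  pos 12: x in {3,4}, choose 3; 1->3 ok
  pos 13: y in {2}, choose 2; 3->2 ok
  pos 14: x in {3,4}, choose 3; 2->3 ok
  pos 15: y in {2}, choose 2; 3->2 ok
  pos 16: x in {3,4}, choose 4; 2->4 ok
  pos 17: z in {0,1}, choose 0; 4->0 ok
  pos 18: z in {0,1}, choose 1; 0->1 ok
  pos 19: z in {0,1}, choose 1; 1->1 ok
  pos 20: x in {3,4}, choose 3; 1->3 ok
  pos 21: z in {0,1}, choose 1; 3->1 ok
  pos 22: z in {0,1}, choose 1; 1->1 ok
  pos 23: x in {3,4}, choose 3; 1->3 ok
  pos 24: y in {2}, choose 2; 3->2 ok
  pos 25: x in {3,4}, choose 4; 2->4 ok
  pos 26: y in {2}, choose 2; 4->2 ok
  pos 27: x in {3,4}, choose 4; 2->4 ok
  pos 28: z in {0,1}, choose 1; 4->1 ok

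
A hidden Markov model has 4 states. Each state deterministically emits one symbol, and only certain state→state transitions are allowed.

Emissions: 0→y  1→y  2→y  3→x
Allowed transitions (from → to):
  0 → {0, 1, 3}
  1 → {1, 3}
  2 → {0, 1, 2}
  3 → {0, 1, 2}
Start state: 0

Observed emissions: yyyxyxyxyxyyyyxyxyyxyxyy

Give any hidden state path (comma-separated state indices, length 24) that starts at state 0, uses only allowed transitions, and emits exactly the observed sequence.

  0: obs=y cand={0,1,2} pick 0 [start]
  1: obs=y cand={0,1,2} pick 1 [0->1 ok]
  2: obs=y cand={0,1,2} pick 1 [1->1 ok]
  3: obs=x cand={3} pick 3 [1->3 ok]
  4: obs=y cand={0,1,2} pick 0 [3->0 ok]
  5: obs=x cand={3} pick 3 [0->3 ok]
  6: obs=y cand={0,1,2} pick 1 [3->1 ok]
  7: obs=x cand={3} pick 3 [1->3 ok]
  8: obs=y cand={0,1,2} pick 0 [3->0 ok]
  9: obs=x cand={3} pick 3 [0->3 ok]
  10: obs=y cand={0,1,2} pick 0 [3->0 ok]
  11: obs=y cand={0,1,2} pick 0 [0->0 ok]
  12: obs=y cand={0,1,2} pick 0 [0->0 ok]
  13: obs=y cand={0,1,2} pick 0 [0->0 ok]
  14: obs=x cand={3} pick 3 [0->3 ok]
  15: obs=y cand={0,1,2} pick 1 [3->1 ok]
  16: obs=x cand={3} pick 3 [1->3 ok]
  17: obs=y cand={0,1,2} pick 1 [3->1 ok]
  18: obs=y cand={0,1,2} pick 1 [1->1 ok]
  19: obs=x cand={3} pick 3 [1->3 ok]
  20: obs=y cand={0,1,2} pick 1 [3->1 ok]
  21: obs=x cand={3} pick 3 [1->3 ok]
  22: obs=y cand={0,1,2} pick 2 [3->2 ok]
  23: obs=y cand={0,1,2} pick 1 [2->1 ok]

0,1,1,3,0,3,1,3,0,3,0,0,0,0,3,1,3,1,1,3,1,3,2,1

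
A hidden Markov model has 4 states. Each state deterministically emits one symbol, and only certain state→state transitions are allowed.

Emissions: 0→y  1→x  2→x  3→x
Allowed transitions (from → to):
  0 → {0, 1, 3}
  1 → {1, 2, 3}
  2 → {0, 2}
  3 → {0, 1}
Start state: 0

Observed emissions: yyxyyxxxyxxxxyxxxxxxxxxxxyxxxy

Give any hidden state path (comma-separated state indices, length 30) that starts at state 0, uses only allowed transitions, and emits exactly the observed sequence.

0,0,3,0,0,1,1,3,0,1,1,2,2,0,3,1,3,1,1,3,1,3,1,2,2,0,1,1,3,0

  pos 0: y in {0}, choose 0; start
  pos 1: y in {0}, choose 0; 0->0 ok
  pos 2: x in {1,2,3}, choose 3; 0->3 ok
  pos 3: y in {0}, choose 0; 3->0 ok
  pos 4: y in {0}, choose 0; 0->0 ok
  pos 5: x in {1,2,3}, choose 1; 0->1 ok
  pos 6: x in {1,2,3}, choose 1; 1->1 ok
  pos 7: x in {1,2,3}, choose 3; 1->3 ok
  pos 8: y in {0}, choose 0; 3->0 ok
  pos 9: x in {1,2,3}, choose 1; 0->1 ok
  pos 10: x in {1,2,3}, choose 1; 1->1 ok
  pos 11: x in {1,2,3}, choose 2; 1->2 ok
  pos 12: x in {1,2,3}, choose 2; 2->2 ok
  pos 13: y in {0}, choose 0; 2->0 ok
  pos 14: x in {1,2,3}, choose 3; 0->3 ok
  pos 15: x in {1,2,3}, choose 1; 3->1 ok
  pos 16: x in {1,2,3}, choose 3; 1->3 ok
  pos 17: x in {1,2,3}, choose 1; 3->1 ok
  pos 18: x in {1,2,3}, choose 1; 1->1 ok
  pos 19: x in {1,2,3}, choose 3; 1->3 ok
  pos 20: x in {1,2,3}, choose 1; 3->1 ok
  pos 21: x in {1,2,3}, choose 3; 1->3 ok
  pos 22: x in {1,2,3}, choose 1; 3->1 ok
  pos 23: x in {1,2,3}, choose 2; 1->2 ok
  pos 24: x in {1,2,3}, choose 2; 2->2 ok
  pos 25: y in {0}, choose 0; 2->0 ok
  pos 26: x in {1,2,3}, choose 1; 0->1 ok
  pos 27: x in {1,2,3}, choose 1; 1->1 ok
  pos 28: x in {1,2,3}, choose 3; 1->3 ok
  pos 29: y in {0}, choose 0; 3->0 ok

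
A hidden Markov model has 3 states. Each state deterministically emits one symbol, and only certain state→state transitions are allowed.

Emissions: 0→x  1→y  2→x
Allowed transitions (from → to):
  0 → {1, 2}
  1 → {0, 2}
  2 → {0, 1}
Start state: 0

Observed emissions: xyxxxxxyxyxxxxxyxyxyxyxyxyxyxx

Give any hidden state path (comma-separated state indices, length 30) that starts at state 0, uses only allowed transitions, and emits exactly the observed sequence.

0,1,2,0,2,0,2,1,0,1,0,2,0,2,0,1,0,1,2,1,0,1,2,1,2,1,0,1,0,2

  0: obs=x cand={0,2} pick 0 [start]
  1: obs=y cand={1} pick 1 [0->1 ok]
  2: obs=x cand={0,2} pick 2 [1->2 ok]
  3: obs=x cand={0,2} pick 0 [2->0 ok]
  4: obs=x cand={0,2} pick 2 [0->2 ok]
  5: obs=x cand={0,2} pick 0 [2->0 ok]
  6: obs=x cand={0,2} pick 2 [0->2 ok]
  7: obs=y cand={1} pick 1 [2->1 ok]
  8: obs=x cand={0,2} pick 0 [1->0 ok]
  9: obs=y cand={1} pick 1 [0->1 ok]
  10: obs=x cand={0,2} pick 0 [1->0 ok]
  11: obs=x cand={0,2} pick 2 [0->2 ok]
  12: obs=x cand={0,2} pick 0 [2->0 ok]
  13: obs=x cand={0,2} pick 2 [0->2 ok]
  14: obs=x cand={0,2} pick 0 [2->0 ok]
  15: obs=y cand={1} pick 1 [0->1 ok]
  16: obs=x cand={0,2} pick 0 [1->0 ok]
  17: obs=y cand={1} pick 1 [0->1 ok]
  18: obs=x cand={0,2} pick 2 [1->2 ok]
  19: obs=y cand={1} pick 1 [2->1 ok]
  20: obs=x cand={0,2} pick 0 [1->0 ok]
  21: obs=y cand={1} pick 1 [0->1 ok]
  22: obs=x cand={0,2} pick 2 [1->2 ok]
  23: obs=y cand={1} pick 1 [2->1 ok]
  24: obs=x cand={0,2} pick 2 [1->2 ok]
  25: obs=y cand={1} pick 1 [2->1 ok]
  26: obs=x cand={0,2} pick 0 [1->0 ok]
  27: obs=y cand={1} pick 1 [0->1 ok]
  28: obs=x cand={0,2} pick 0 [1->0 ok]
  29: obs=x cand={0,2} pick 2 [0->2 ok]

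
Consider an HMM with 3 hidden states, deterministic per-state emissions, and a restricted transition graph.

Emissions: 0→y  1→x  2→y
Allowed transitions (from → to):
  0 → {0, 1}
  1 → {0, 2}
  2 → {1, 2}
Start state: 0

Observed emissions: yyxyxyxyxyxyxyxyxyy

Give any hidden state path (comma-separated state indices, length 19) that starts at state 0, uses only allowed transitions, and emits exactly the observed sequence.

0,0,1,0,1,0,1,2,1,2,1,0,1,0,1,2,1,2,2

  0: obs=y cand={0,2} pick 0 [start]
  1: obs=y cand={0,2} pick 0 [0->0 ok]
  2: obs=x cand={1} pick 1 [0->1 ok]
  3: obs=y cand={0,2} pick 0 [1->0 ok]
  4: obs=x cand={1} pick 1 [0->1 ok]
  5: obs=y cand={0,2} pick 0 [1->0 ok]
  6: obs=x cand={1} pick 1 [0->1 ok]
  7: obs=y cand={0,2} pick 2 [1->2 ok]
  8: obs=x cand={1} pick 1 [2->1 ok]
  9: obs=y cand={0,2} pick 2 [1->2 ok]
  10: obs=x cand={1} pick 1 [2->1 ok]
  11: obs=y cand={0,2} pick 0 [1->0 ok]
  12: obs=x cand={1} pick 1 [0->1 ok]
  13: obs=y cand={0,2} pick 0 [1->0 ok]
  14: obs=x cand={1} pick 1 [0->1 ok]
  15: obs=y cand={0,2} pick 2 [1->2 ok]
  16: obs=x cand={1} pick 1 [2->1 ok]
  17: obs=y cand={0,2} pick 2 [1->2 ok]
  18: obs=y cand={0,2} pick 2 [2->2 ok]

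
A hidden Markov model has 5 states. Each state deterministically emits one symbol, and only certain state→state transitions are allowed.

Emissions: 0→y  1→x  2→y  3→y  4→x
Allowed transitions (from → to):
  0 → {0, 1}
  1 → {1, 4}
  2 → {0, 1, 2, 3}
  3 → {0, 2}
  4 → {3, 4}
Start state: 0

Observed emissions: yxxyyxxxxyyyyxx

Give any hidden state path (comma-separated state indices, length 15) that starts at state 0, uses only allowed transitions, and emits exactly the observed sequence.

0,1,4,3,0,1,1,4,4,3,2,3,2,1,4

  0: obs=y cand={0,2,3} pick 0 [start]
  1: obs=x cand={1,4} pick 1 [0->1 ok]
  2: obs=x cand={1,4} pick 4 [1->4 ok]
  3: obs=y cand={0,2,3} pick 3 [4->3 ok]
  4: obs=y cand={0,2,3} pick 0 [3->0 ok]
  5: obs=x cand={1,4} pick 1 [0->1 ok]
  6: obs=x cand={1,4} pick 1 [1->1 ok]
  7: obs=x cand={1,4} pick 4 [1->4 ok]
  8: obs=x cand={1,4} pick 4 [4->4 ok]
  9: obs=y cand={0,2,3} pick 3 [4->3 ok]
  10: obs=y cand={0,2,3} pick 2 [3->2 ok]
  11: obs=y cand={0,2,3} pick 3 [2->3 ok]
  12: obs=y cand={0,2,3} pick 2 [3->2 ok]
  13: obs=x cand={1,4} pick 1 [2->1 ok]
  14: obs=x cand={1,4} pick 4 [1->4 ok]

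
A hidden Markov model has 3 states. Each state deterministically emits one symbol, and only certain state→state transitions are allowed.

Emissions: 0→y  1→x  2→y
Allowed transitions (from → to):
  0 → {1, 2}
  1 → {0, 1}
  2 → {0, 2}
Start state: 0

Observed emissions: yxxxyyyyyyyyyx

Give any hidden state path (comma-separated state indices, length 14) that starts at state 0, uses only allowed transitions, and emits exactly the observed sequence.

  0: obs=y cand={0,2} pick 0 [start]
  1: obs=x cand={1} pick 1 [0->1 ok]
  2: obs=x cand={1} pick 1 [1->1 ok]
  3: obs=x cand={1} pick 1 [1->1 ok]
  4: obs=y cand={0,2} pick 0 [1->0 ok]
  5: obs=y cand={0,2} pick 2 [0->2 ok]
  6: obs=y cand={0,2} pick 0 [2->0 ok]
  7: obs=y cand={0,2} pick 2 [0->2 ok]
  8: obs=y cand={0,2} pick 2 [2->2 ok]
  9: obs=y cand={0,2} pick 2 [2->2 ok]
  10: obs=y cand={0,2} pick 2 [2->2 ok]
  11: obs=y cand={0,2} pick 2 [2->2 ok]
  12: obs=y cand={0,2} pick 0 [2->0 ok]
  13: obs=x cand={1} pick 1 [0->1 ok]

0,1,1,1,0,2,0,2,2,2,2,2,0,1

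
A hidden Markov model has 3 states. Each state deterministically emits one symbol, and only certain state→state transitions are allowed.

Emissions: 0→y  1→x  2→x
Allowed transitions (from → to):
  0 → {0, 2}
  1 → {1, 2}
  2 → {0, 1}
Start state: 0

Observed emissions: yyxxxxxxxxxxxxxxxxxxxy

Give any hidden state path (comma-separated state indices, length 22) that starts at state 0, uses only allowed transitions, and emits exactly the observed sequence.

  t0 'y' -> {0}, take 0 (start)
  t1 'y' -> {0}, take 0 (0->0 ok)
  t2 'x' -> {1,2}, take 2 (0->2 ok)
  t3 'x' -> {1,2}, take 1 (2->1 ok)
  t4 'x' -> {1,2}, take 2 (1->2 ok)
  t5 'x' -> {1,2}, take 1 (2->1 ok)
  t6 'x' -> {1,2}, take 2 (1->2 ok)
  t7 'x' -> {1,2}, take 1 (2->1 ok)
  t8 'x' -> {1,2}, take 1 (1->1 ok)
  t9 'x' -> {1,2}, take 1 (1->1 ok)
  t10 'x' -> {1,2}, take 1 (1->1 ok)
  t11 'x' -> {1,2}, take 2 (1->2 ok)
  t12 'x' -> {1,2}, take 1 (2->1 ok)
  t13 'x' -> {1,2}, take 2 (1->2 ok)
  t14 'x' -> {1,2}, take 1 (2->1 ok)
  t15 'x' -> {1,2}, take 2 (1->2 ok)
  t16 'x' -> {1,2}, take 1 (2->1 ok)
  t17 'x' -> {1,2}, take 1 (1->1 ok)
  t18 'x' -> {1,2}, take 2 (1->2 ok)
  t19 'x' -> {1,2}, take 1 (2->1 ok)
  t20 'x' -> {1,2}, take 2 (1->2 ok)
  t21 'y' -> {0}, take 0 (2->0 ok)

0,0,2,1,2,1,2,1,1,1,1,2,1,2,1,2,1,1,2,1,2,0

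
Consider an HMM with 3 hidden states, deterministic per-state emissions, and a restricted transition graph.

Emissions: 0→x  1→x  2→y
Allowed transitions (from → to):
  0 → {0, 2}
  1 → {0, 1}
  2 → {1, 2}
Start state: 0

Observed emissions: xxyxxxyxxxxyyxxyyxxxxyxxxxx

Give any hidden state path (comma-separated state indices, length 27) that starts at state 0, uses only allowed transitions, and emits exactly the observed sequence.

0,0,2,1,1,0,2,1,1,1,0,2,2,1,0,2,2,1,1,1,0,2,1,1,1,1,0

  pos 0: x in {0,1}, choose 0; start
  pos 1: x in {0,1}, choose 0; 0->0 ok
  pos 2: y in {2}, choose 2; 0->2 ok
  pos 3: x in {0,1}, choose 1; 2->1 ok
  pos 4: x in {0,1}, choose 1; 1->1 ok
  pos 5: x in {0,1}, choose 0; 1->0 ok
  pos 6: y in {2}, choose 2; 0->2 ok
  pos 7: x in {0,1}, choose 1; 2->1 ok
  pos 8: x in {0,1}, choose 1; 1->1 ok
  pos 9: x in {0,1}, choose 1; 1->1 ok
  pos 10: x in {0,1}, choose 0; 1->0 ok
  pos 11: y in {2}, choose 2; 0->2 ok
  pos 12: y in {2}, choose 2; 2->2 ok
  pos 13: x in {0,1}, choose 1; 2->1 ok
  pos 14: x in {0,1}, choose 0; 1->0 ok
  pos 15: y in {2}, choose 2; 0->2 ok
  pos 16: y in {2}, choose 2; 2->2 ok
  pos 17: x in {0,1}, choose 1; 2->1 ok
  pos 18: x in {0,1}, choose 1; 1->1 ok
  pos 19: x in {0,1}, choose 1; 1->1 ok
  pos 20: x in {0,1}, choose 0; 1->0 ok
  pos 21: y in {2}, choose 2; 0->2 ok
  pos 22: x in {0,1}, choose 1; 2->1 ok
  pos 23: x in {0,1}, choose 1; 1->1 ok
  pos 24: x in {0,1}, choose 1; 1->1 ok
  pos 25: x in {0,1}, choose 1; 1->1 ok
  pos 26: x in {0,1}, choose 0; 1->0 ok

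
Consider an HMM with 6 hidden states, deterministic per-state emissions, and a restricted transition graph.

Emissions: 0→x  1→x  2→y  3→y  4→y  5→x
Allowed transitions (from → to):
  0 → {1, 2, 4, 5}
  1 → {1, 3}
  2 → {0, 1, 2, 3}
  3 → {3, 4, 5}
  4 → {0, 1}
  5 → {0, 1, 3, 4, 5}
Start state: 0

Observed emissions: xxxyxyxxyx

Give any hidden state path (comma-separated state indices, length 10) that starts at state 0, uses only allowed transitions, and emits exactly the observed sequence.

  0: obs=x cand={0,1,5} pick 0 [start]
  1: obs=x cand={0,1,5} pick 5 [0->5 ok]
  2: obs=x cand={0,1,5} pick 1 [5->1 ok]
  3: obs=y cand={2,3,4} pick 3 [1->3 ok]
  4: obs=x cand={0,1,5} pick 5 [3->5 ok]
  5: obs=y cand={2,3,4} pick 4 [5->4 ok]
  6: obs=x cand={0,1,5} pick 1 [4->1 ok]
  7: obs=x cand={0,1,5} pick 1 [1->1 ok]
  8: obs=y cand={2,3,4} pick 3 [1->3 ok]
  9: obs=x cand={0,1,5} pick 5 [3->5 ok]

0,5,1,3,5,4,1,1,3,5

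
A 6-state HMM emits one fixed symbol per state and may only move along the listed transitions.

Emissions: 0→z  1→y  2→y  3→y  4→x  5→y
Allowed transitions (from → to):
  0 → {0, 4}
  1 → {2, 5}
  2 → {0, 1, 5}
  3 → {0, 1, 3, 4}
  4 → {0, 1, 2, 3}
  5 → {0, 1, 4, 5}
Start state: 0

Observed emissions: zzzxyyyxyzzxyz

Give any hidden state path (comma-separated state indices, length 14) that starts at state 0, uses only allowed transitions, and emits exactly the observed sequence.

  [0] z  {0}  => 0  start
  [1] z  {0}  => 0  0->0 ok
  [2] z  {0}  => 0  0->0 ok
  [3] x  {4}  => 4  0->4 ok
  [4] y  {1,2,3,5}  => 2  4->2 ok
  [5] y  {1,2,3,5}  => 1  2->1 ok
  [6] y  {1,2,3,5}  => 5  1->5 ok
  [7] x  {4}  => 4  5->4 ok
  [8] y  {1,2,3,5}  => 2  4->2 ok
  [9] z  {0}  => 0  2->0 ok
  [10] z  {0}  => 0  0->0 ok
  [11] x  {4}  => 4  0->4 ok
  [12] y  {1,2,3,5}  => 3  4->3 ok
  [13] z  {0}  => 0  3->0 ok

0,0,0,4,2,1,5,4,2,0,0,4,3,0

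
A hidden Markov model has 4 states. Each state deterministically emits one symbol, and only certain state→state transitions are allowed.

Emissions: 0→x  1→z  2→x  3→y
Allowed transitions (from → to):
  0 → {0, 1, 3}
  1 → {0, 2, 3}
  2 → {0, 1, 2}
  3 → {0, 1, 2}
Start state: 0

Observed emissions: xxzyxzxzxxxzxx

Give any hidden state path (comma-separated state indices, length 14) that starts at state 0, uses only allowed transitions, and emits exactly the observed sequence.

  pos 0: x in {0,2}, choose 0; start
  pos 1: x in {0,2}, choose 0; 0->0 ok
  pos 2: z in {1}, choose 1; 0->1 ok
  pos 3: y in {3}, choose 3; 1->3 ok
  pos 4: x in {0,2}, choose 0; 3->0 ok
  pos 5: z in {1}, choose 1; 0->1 ok
  pos 6: x in {0,2}, choose 0; 1->0 ok
  pos 7: z in {1}, choose 1; 0->1 ok
  pos 8: x in {0,2}, choose 2; 1->2 ok
  pos 9: x in {0,2}, choose 2; 2->2 ok
  pos 10: x in {0,2}, choose 0; 2->0 ok
  pos 11: z in {1}, choose 1; 0->1 ok
  pos 12: x in {0,2}, choose 0; 1->0 ok
  pos 13: x in {0,2}, choose 0; 0->0 ok

0,0,1,3,0,1,0,1,2,2,0,1,0,0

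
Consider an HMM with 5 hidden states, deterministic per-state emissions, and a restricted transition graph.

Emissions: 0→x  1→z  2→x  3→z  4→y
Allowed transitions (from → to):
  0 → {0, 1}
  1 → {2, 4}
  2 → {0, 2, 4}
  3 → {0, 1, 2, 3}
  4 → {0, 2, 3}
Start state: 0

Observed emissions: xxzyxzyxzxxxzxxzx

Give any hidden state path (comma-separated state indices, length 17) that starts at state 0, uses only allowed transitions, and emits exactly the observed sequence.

  [0] x  {0,2}  => 0  start
  [1] x  {0,2}  => 0  0->0 ok
  [2] z  {1,3}  => 1  0->1 ok
  [3] y  {4}  => 4  1->4 ok
  [4] x  {0,2}  => 0  4->0 ok
  [5] z  {1,3}  => 1  0->1 ok
  [6] y  {4}  => 4  1->4 ok
  [7] x  {0,2}  => 0  4->0 ok
  [8] z  {1,3}  => 1  0->1 ok
  [9] x  {0,2}  => 2  1->2 ok
  [10] x  {0,2}  => 2  2->2 ok
  [11] x  {0,2}  => 0  2->0 ok
  [12] z  {1,3}  => 1  0->1 ok
  [13] x  {0,2}  => 2  1->2 ok
  [14] x  {0,2}  => 0  2->0 ok
  [15] z  {1,3}  => 1  0->1 ok
  [16] x  {0,2}  => 2  1->2 ok

0,0,1,4,0,1,4,0,1,2,2,0,1,2,0,1,2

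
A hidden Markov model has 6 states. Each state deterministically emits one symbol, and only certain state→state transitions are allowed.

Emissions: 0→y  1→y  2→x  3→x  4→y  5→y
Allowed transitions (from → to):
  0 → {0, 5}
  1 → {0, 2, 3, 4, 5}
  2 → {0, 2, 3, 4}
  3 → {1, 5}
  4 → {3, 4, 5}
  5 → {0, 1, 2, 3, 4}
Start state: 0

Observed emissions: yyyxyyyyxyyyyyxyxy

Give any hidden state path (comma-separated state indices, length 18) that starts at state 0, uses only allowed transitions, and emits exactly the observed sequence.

  pos 0: y in {0,1,4,5}, choose 0; start
  pos 1: y in {0,1,4,5}, choose 5; 0->5 ok
  pos 2: y in {0,1,4,5}, choose 1; 5->1 ok
  pos 3: x in {2,3}, choose 3; 1->3 ok
  pos 4: y in {0,1,4,5}, choose 5; 3->5 ok
  pos 5: y in {0,1,4,5}, choose 0; 5->0 ok
  pos 6: y in {0,1,4,5}, choose 5; 0->5 ok
  pos 7: y in {0,1,4,5}, choose 4; 5->4 ok
  pos 8: x in {2,3}, choose 3; 4->3 ok
  pos 9: y in {0,1,4,5}, choose 5; 3->5 ok
  pos 10: y in {0,1,4,5}, choose 0; 5->0 ok
  pos 11: y in {0,1,4,5}, choose 0; 0->0 ok
  pos 12: y in {0,1,4,5}, choose 5; 0->5 ok
  pos 13: y in {0,1,4,5}, choose 4; 5->4 ok
  pos 14: x in {2,3}, choose 3; 4->3 ok
  pos 15: y in {0,1,4,5}, choose 1; 3->1 ok
  pos 16: x in {2,3}, choose 3; 1->3 ok
  pos 17: y in {0,1,4,5}, choose 5; 3->5 ok

0,5,1,3,5,0,5,4,3,5,0,0,5,4,3,1,3,5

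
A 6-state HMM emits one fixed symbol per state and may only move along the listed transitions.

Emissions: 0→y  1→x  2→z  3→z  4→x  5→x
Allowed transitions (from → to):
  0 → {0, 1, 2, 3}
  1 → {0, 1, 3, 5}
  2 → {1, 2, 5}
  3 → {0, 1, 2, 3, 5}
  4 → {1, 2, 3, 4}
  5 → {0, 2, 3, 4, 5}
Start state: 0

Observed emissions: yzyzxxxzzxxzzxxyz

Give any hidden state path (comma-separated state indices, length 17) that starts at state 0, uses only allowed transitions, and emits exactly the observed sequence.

  pos 0: y in {0}, choose 0; start
  pos 1: z in {2,3}, choose 3; 0->3 ok
  pos 2: y in {0}, choose 0; 3->0 ok
  pos 3: z in {2,3}, choose 3; 0->3 ok
  pos 4: x in {1,4,5}, choose 5; 3->5 ok
  pos 5: x in {1,4,5}, choose 4; 5->4 ok
  pos 6: x in {1,4,5}, choose 4; 4->4 ok
  pos 7: z in {2,3}, choose 2; 4->2 ok
  pos 8: z in {2,3}, choose 2; 2->2 ok
  pos 9: x in {1,4,5}, choose 5; 2->5 ok
  pos 10: x in {1,4,5}, choose 4; 5->4 ok
  pos 11: z in {2,3}, choose 3; 4->3 ok
  pos 12: z in {2,3}, choose 3; 3->3 ok
  pos 13: x in {1,4,5}, choose 1; 3->1 ok
  pos 14: x in {1,4,5}, choose 1; 1->1 ok
  pos 15: y in {0}, choose 0; 1->0 ok
  pos 16: z in {2,3}, choose 2; 0->2 ok

0,3,0,3,5,4,4,2,2,5,4,3,3,1,1,0,2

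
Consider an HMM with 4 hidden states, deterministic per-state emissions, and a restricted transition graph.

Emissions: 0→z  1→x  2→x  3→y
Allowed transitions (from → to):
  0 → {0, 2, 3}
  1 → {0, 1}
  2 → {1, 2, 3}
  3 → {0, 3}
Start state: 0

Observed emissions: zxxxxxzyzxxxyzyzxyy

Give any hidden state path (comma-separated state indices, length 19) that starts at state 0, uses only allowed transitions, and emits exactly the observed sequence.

0,2,2,2,2,1,0,3,0,2,2,2,3,0,3,0,2,3,3

  0: obs=z cand={0} pick 0 [start]
  1: obs=x cand={1,2} pick 2 [0->2 ok]
  2: obs=x cand={1,2} pick 2 [2->2 ok]
  3: obs=x cand={1,2} pick 2 [2->2 ok]
  4: obs=x cand={1,2} pick 2 [2->2 ok]
  5: obs=x cand={1,2} pick 1 [2->1 ok]
  6: obs=z cand={0} pick 0 [1->0 ok]
  7: obs=y cand={3} pick 3 [0->3 ok]
  8: obs=z cand={0} pick 0 [3->0 ok]
  9: obs=x cand={1,2} pick 2 [0->2 ok]
  10: obs=x cand={1,2} pick 2 [2->2 ok]
  11: obs=x cand={1,2} pick 2 [2->2 ok]
  12: obs=y cand={3} pick 3 [2->3 ok]
  13: obs=z cand={0} pick 0 [3->0 ok]
  14: obs=y cand={3} pick 3 [0->3 ok]
  15: obs=z cand={0} pick 0 [3->0 ok]
  16: obs=x cand={1,2} pick 2 [0->2 ok]
  17: obs=y cand={3} pick 3 [2->3 ok]
  18: obs=y cand={3} pick 3 [3->3 ok]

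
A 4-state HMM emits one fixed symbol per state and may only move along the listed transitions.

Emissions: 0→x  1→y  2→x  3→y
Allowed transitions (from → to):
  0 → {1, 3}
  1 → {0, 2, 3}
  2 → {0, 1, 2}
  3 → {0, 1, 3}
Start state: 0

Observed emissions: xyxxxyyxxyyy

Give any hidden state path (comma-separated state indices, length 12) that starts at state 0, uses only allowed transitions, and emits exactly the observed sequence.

0,1,2,2,0,3,1,2,0,3,1,3

  pos 0: x in {0,2}, choose 0; start
  pos 1: y in {1,3}, choose 1; 0->1 ok
  pos 2: x in {0,2}, choose 2; 1->2 ok
  pos 3: x in {0,2}, choose 2; 2->2 ok
  pos 4: x in {0,2}, choose 0; 2->0 ok
  pos 5: y in {1,3}, choose 3; 0->3 ok
  pos 6: y in {1,3}, choose 1; 3->1 ok
  pos 7: x in {0,2}, choose 2; 1->2 ok
  pos 8: x in {0,2}, choose 0; 2->0 ok
  pos 9: y in {1,3}, choose 3; 0->3 ok
  pos 10: y in {1,3}, choose 1; 3->1 ok
  pos 11: y in {1,3}, choose 3; 1->3 ok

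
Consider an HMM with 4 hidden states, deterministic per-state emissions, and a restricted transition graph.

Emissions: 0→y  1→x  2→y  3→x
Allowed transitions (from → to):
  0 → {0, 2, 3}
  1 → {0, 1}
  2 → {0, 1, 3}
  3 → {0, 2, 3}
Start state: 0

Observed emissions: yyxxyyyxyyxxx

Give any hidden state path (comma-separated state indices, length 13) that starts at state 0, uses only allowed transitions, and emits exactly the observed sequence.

  [0] y  {0,2}  => 0  start
  [1] y  {0,2}  => 2  0->2 ok
  [2] x  {1,3}  => 1  2->1 ok
  [3] x  {1,3}  => 1  1->1 ok
  [4] y  {0,2}  => 0  1->0 ok
  [5] y  {0,2}  => 2  0->2 ok
  [6] y  {0,2}  => 0  2->0 ok
  [7] x  {1,3}  => 3  0->3 ok
  [8] y  {0,2}  => 2  3->2 ok
  [9] y  {0,2}  => 0  2->0 ok
  [10] x  {1,3}  => 3  0->3 ok
  [11] x  {1,3}  => 3  3->3 ok
  [12] x  {1,3}  => 3  3->3 ok

0,2,1,1,0,2,0,3,2,0,3,3,3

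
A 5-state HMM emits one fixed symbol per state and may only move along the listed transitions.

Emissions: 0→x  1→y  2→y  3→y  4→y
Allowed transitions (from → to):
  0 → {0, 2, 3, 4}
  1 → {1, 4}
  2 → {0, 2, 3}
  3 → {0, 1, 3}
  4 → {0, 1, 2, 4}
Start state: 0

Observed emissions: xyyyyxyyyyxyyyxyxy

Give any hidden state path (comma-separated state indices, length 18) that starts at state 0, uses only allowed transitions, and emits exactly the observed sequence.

0,2,2,2,2,0,4,4,1,4,0,2,3,3,0,3,0,4

  [0] x  {0}  => 0  start
  [1] y  {1,2,3,4}  => 2  0->2 ok
  [2] y  {1,2,3,4}  => 2  2->2 ok
  [3] y  {1,2,3,4}  => 2  2->2 ok
  [4] y  {1,2,3,4}  => 2  2->2 ok
  [5] x  {0}  => 0  2->0 ok
  [6] y  {1,2,3,4}  => 4  0->4 ok
  [7] y  {1,2,3,4}  => 4  4->4 ok
  [8] y  {1,2,3,4}  => 1  4->1 ok
  [9] y  {1,2,3,4}  => 4  1->4 ok
  [10] x  {0}  => 0  4->0 ok
  [11] y  {1,2,3,4}  => 2  0->2 ok
  [12] y  {1,2,3,4}  => 3  2->3 ok
  [13] y  {1,2,3,4}  => 3  3->3 ok
  [14] x  {0}  => 0  3->0 ok
  [15] y  {1,2,3,4}  => 3  0->3 ok
  [16] x  {0}  => 0  3->0 ok
  [17] y  {1,2,3,4}  => 4  0->4 ok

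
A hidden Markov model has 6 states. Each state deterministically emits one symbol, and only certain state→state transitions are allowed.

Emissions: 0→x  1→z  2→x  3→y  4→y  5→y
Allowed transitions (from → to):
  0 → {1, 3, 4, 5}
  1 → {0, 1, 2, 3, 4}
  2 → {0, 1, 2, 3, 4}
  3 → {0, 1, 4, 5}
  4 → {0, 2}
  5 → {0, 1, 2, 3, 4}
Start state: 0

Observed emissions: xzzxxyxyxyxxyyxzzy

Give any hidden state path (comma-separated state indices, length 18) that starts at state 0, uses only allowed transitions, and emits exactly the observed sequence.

0,1,1,2,0,3,0,4,2,4,2,0,5,3,0,1,1,4

  pos 0: x in {0,2}, choose 0; start
  pos 1: z in {1}, choose 1; 0->1 ok
  pos 2: z in {1}, choose 1; 1->1 ok
  pos 3: x in {0,2}, choose 2; 1->2 ok
  pos 4: x in {0,2}, choose 0; 2->0 ok
  pos 5: y in {3,4,5}, choose 3; 0->3 ok
  pos 6: x in {0,2}, choose 0; 3->0 ok
  pos 7: y in {3,4,5}, choose 4; 0->4 ok
  pos 8: x in {0,2}, choose 2; 4->2 ok
  pos 9: y in {3,4,5}, choose 4; 2->4 ok
  pos 10: x in {0,2}, choose 2; 4->2 ok
  pos 11: x in {0,2}, choose 0; 2->0 ok
  pos 12: y in {3,4,5}, choose 5; 0->5 ok
  pos 13: y in {3,4,5}, choose 3; 5->3 ok
  pos 14: x in {0,2}, choose 0; 3->0 ok
  pos 15: z in {1}, choose 1; 0->1 ok
  pos 16: z in {1}, choose 1; 1->1 ok
  pos 17: y in {3,4,5}, choose 4; 1->4 ok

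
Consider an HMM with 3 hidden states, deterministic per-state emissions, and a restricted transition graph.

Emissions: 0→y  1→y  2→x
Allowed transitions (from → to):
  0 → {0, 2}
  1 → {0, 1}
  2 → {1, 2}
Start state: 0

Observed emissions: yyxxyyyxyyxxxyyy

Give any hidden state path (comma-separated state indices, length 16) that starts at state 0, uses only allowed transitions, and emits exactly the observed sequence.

  0: obs=y cand={0,1} pick 0 [start]
  1: obs=y cand={0,1} pick 0 [0->0 ok]
  2: obs=x cand={2} pick 2 [0->2 ok]
  3: obs=x cand={2} pick 2 [2->2 ok]
  4: obs=y cand={0,1} pick 1 [2->1 ok]
  5: obs=y cand={0,1} pick 1 [1->1 ok]
  6: obs=y cand={0,1} pick 0 [1->0 ok]
  7: obs=x cand={2} pick 2 [0->2 ok]
  8: obs=y cand={0,1} pick 1 [2->1 ok]
  9: obs=y cand={0,1} pick 0 [1->0 ok]
  10: obs=x cand={2} pick 2 [0->2 ok]
  11: obs=x cand={2} pick 2 [2->2 ok]
  12: obs=x cand={2} pick 2 [2->2 ok]
  13: obs=y cand={0,1} pick 1 [2->1 ok]
  14: obs=y cand={0,1} pick 1 [1->1 ok]
  15: obs=y cand={0,1} pick 1 [1->1 ok]

0,0,2,2,1,1,0,2,1,0,2,2,2,1,1,1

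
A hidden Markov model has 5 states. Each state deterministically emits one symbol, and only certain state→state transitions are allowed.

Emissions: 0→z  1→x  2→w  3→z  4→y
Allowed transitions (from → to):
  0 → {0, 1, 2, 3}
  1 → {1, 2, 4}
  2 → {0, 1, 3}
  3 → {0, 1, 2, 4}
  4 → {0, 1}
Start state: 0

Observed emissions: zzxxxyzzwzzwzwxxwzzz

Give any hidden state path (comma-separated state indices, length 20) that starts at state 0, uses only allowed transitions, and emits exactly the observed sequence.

0,0,1,1,1,4,0,3,2,0,3,2,3,2,1,1,2,3,0,0

  t0 'z' -> {0,3}, take 0 (start)
  t1 'z' -> {0,3}, take 0 (0->0 ok)
  t2 'x' -> {1}, take 1 (0->1 ok)
  t3 'x' -> {1}, take 1 (1->1 ok)
  t4 'x' -> {1}, take 1 (1->1 ok)
  t5 'y' -> {4}, take 4 (1->4 ok)
  t6 'z' -> {0,3}, take 0 (4->0 ok)
  t7 'z' -> {0,3}, take 3 (0->3 ok)
  t8 'w' -> {2}, take 2 (3->2 ok)
  t9 'z' -> {0,3}, take 0 (2->0 ok)
  t10 'z' -> {0,3}, take 3 (0->3 ok)
  t11 'w' -> {2}, take 2 (3->2 ok)
  t12 'z' -> {0,3}, take 3 (2->3 ok)
  t13 'w' -> {2}, take 2 (3->2 ok)
  t14 'x' -> {1}, take 1 (2->1 ok)
  t15 'x' -> {1}, take 1 (1->1 ok)
  t16 'w' -> {2}, take 2 (1->2 ok)
  t17 'z' -> {0,3}, take 3 (2->3 ok)
  t18 'z' -> {0,3}, take 0 (3->0 ok)
  t19 'z' -> {0,3}, take 0 (0->0 ok)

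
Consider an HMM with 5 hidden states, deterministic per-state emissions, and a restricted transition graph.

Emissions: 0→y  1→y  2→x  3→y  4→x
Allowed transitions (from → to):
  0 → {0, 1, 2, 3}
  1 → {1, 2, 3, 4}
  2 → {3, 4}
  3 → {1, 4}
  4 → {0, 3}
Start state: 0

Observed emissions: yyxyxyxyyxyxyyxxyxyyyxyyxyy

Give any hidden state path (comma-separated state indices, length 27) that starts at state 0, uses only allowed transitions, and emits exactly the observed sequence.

0,3,4,3,4,3,4,3,1,4,3,4,3,1,2,4,0,2,3,1,3,4,3,1,2,3,1

  0: obs=y cand={0,1,3} pick 0 [start]
  1: obs=y cand={0,1,3} pick 3 [0->3 ok]
  2: obs=x cand={2,4} pick 4 [3->4 ok]
  3: obs=y cand={0,1,3} pick 3 [4->3 ok]
  4: obs=x cand={2,4} pick 4 [3->4 ok]
  5: obs=y cand={0,1,3} pick 3 [4->3 ok]
  6: obs=x cand={2,4} pick 4 [3->4 ok]
  7: obs=y cand={0,1,3} pick 3 [4->3 ok]
  8: obs=y cand={0,1,3} pick 1 [3->1 ok]
  9: obs=x cand={2,4} pick 4 [1->4 ok]
  10: obs=y cand={0,1,3} pick 3 [4->3 ok]
  11: obs=x cand={2,4} pick 4 [3->4 ok]
  12: obs=y cand={0,1,3} pick 3 [4->3 ok]
  13: obs=y cand={0,1,3} pick 1 [3->1 ok]
  14: obs=x cand={2,4} pick 2 [1->2 ok]
  15: obs=x cand={2,4} pick 4 [2->4 ok]
  16: obs=y cand={0,1,3} pick 0 [4->0 ok]
  17: obs=x cand={2,4} pick 2 [0->2 ok]
  18: obs=y cand={0,1,3} pick 3 [2->3 ok]
  19: obs=y cand={0,1,3} pick 1 [3->1 ok]
  20: obs=y cand={0,1,3} pick 3 [1->3 ok]
  21: obs=x cand={2,4} pick 4 [3->4 ok]
  22: obs=y cand={0,1,3} pick 3 [4->3 ok]
  23: obs=y cand={0,1,3} pick 1 [3->1 ok]
  24: obs=x cand={2,4} pick 2 [1->2 ok]
  25: obs=y cand={0,1,3} pick 3 [2->3 ok]
  26: obs=y cand={0,1,3} pick 1 [3->1 ok]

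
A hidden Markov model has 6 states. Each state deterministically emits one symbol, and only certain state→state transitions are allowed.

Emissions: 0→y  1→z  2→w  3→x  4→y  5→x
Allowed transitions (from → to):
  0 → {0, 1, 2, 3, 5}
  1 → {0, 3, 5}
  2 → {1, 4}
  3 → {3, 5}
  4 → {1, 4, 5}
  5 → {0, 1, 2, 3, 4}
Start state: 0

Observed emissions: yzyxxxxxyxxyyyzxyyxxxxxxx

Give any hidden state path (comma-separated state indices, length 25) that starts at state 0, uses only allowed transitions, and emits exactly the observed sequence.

0,1,0,5,3,3,3,5,0,3,5,4,4,4,1,5,0,0,5,3,3,3,5,3,3

  pos 0: y in {0,4}, choose 0; start
  pos 1: z in {1}, choose 1; 0->1 ok
  pos 2: y in {0,4}, choose 0; 1->0 ok
  pos 3: x in {3,5}, choose 5; 0->5 ok
  pos 4: x in {3,5}, choose 3; 5->3 ok
  pos 5: x in {3,5}, choose 3; 3->3 ok
  pos 6: x in {3,5}, choose 3; 3->3 ok
  pos 7: x in {3,5}, choose 5; 3->5 ok
  pos 8: y in {0,4}, choose 0; 5->0 ok
  pos 9: x in {3,5}, choose 3; 0->3 ok
  pos 10: x in {3,5}, choose 5; 3->5 ok
  pos 11: y in {0,4}, choose 4; 5->4 ok
  pos 12: y in {0,4}, choose 4; 4->4 ok
  pos 13: y in {0,4}, choose 4; 4->4 ok
  pos 14: z in {1}, choose 1; 4->1 ok
  pos 15: x in {3,5}, choose 5; 1->5 ok
  pos 16: y in {0,4}, choose 0; 5->0 ok
  pos 17: y in {0,4}, choose 0; 0->0 ok
  pos 18: x in {3,5}, choose 5; 0->5 ok
  pos 19: x in {3,5}, choose 3; 5->3 ok
  pos 20: x in {3,5}, choose 3; 3->3 ok
  pos 21: x in {3,5}, choose 3; 3->3 ok
  pos 22: x in {3,5}, choose 5; 3->5 ok
  pos 23: x in {3,5}, choose 3; 5->3 ok
  pos 24: x in {3,5}, choose 3; 3->3 ok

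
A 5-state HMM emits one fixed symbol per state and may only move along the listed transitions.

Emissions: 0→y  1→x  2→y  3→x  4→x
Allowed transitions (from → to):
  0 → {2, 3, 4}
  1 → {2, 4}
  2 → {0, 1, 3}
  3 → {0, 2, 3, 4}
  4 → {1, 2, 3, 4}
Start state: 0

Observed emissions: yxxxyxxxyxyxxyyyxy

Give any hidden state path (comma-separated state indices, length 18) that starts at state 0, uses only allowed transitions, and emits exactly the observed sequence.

  0: obs=y cand={0,2} pick 0 [start]
  1: obs=x cand={1,3,4} pick 4 [0->4 ok]
  2: obs=x cand={1,3,4} pick 4 [4->4 ok]
  3: obs=x cand={1,3,4} pick 1 [4->1 ok]
  4: obs=y cand={0,2} pick 2 [1->2 ok]
  5: obs=x cand={1,3,4} pick 3 [2->3 ok]
  6: obs=x cand={1,3,4} pick 3 [3->3 ok]
  7: obs=x cand={1,3,4} pick 4 [3->4 ok]
  8: obs=y cand={0,2} pick 2 [4->2 ok]
  9: obs=x cand={1,3,4} pick 1 [2->1 ok]
  10: obs=y cand={0,2} pick 2 [1->2 ok]
  11: obs=x cand={1,3,4} pick 3 [2->3 ok]
  12: obs=x cand={1,3,4} pick 3 [3->3 ok]
  13: obs=y cand={0,2} pick 2 [3->2 ok]
  14: obs=y cand={0,2} pick 0 [2->0 ok]
  15: obs=y cand={0,2} pick 2 [0->2 ok]
  16: obs=x cand={1,3,4} pick 3 [2->3 ok]
  17: obs=y cand={0,2} pick 2 [3->2 ok]

0,4,4,1,2,3,3,4,2,1,2,3,3,2,0,2,3,2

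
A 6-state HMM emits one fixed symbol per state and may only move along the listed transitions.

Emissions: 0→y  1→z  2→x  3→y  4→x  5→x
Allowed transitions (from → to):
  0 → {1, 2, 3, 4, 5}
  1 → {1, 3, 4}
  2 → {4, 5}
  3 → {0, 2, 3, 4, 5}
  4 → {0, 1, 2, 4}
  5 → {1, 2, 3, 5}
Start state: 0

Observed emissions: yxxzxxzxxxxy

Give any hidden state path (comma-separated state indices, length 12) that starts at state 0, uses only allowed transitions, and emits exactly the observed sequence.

0,2,5,1,4,4,1,4,2,4,4,0

  pos 0: y in {0,3}, choose 0; start
  pos 1: x in {2,4,5}, choose 2; 0->2 ok
  pos 2: x in {2,4,5}, choose 5; 2->5 ok
  pos 3: z in {1}, choose 1; 5->1 ok
  pos 4: x in {2,4,5}, choose 4; 1->4 ok
  pos 5: x in {2,4,5}, choose 4; 4->4 ok
  pos 6: z in {1}, choose 1; 4->1 ok
  pos 7: x in {2,4,5}, choose 4; 1->4 ok
  pos 8: x in {2,4,5}, choose 2; 4->2 ok
  pos 9: x in {2,4,5}, choose 4; 2->4 ok
  pos 10: x in {2,4,5}, choose 4; 4->4 ok
  pos 11: y in {0,3}, choose 0; 4->0 ok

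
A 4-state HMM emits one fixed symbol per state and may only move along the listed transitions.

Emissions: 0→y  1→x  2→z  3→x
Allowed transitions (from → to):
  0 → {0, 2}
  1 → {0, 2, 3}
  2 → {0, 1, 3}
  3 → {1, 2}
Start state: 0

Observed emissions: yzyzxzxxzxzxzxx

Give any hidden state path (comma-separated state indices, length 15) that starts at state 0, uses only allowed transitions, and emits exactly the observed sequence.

  pos 0: y in {0}, choose 0; start
  pos 1: z in {2}, choose 2; 0->2 ok
  pos 2: y in {0}, choose 0; 2->0 ok
  pos 3: z in {2}, choose 2; 0->2 ok
  pos 4: x in {1,3}, choose 3; 2->3 ok
  pos 5: z in {2}, choose 2; 3->2 ok
  pos 6: x in {1,3}, choose 3; 2->3 ok
  pos 7: x in {1,3}, choose 1; 3->1 ok
  pos 8: z in {2}, choose 2; 1->2 ok
  pos 9: x in {1,3}, choose 3; 2->3 ok
  pos 10: z in {2}, choose 2; 3->2 ok
  pos 11: x in {1,3}, choose 1; 2->1 ok
  pos 12: z in {2}, choose 2; 1->2 ok
  pos 13: x in {1,3}, choose 3; 2->3 ok
  pos 14: x in {1,3}, choose 1; 3->1 ok

0,2,0,2,3,2,3,1,2,3,2,1,2,3,1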